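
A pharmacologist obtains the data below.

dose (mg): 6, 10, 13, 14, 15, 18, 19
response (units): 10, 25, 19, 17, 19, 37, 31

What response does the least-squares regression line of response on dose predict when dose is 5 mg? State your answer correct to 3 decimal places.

n = 7, Σx = 95, Σy = 158, Σxy = 2335, Σx² = 1411
Sxx = Σx² − (Σx)²/n = 1411 − 1289.285714 = 121.714286
Sxy = Σxy − (Σx)(Σy)/n = 2335 − 2144.285714 = 190.714286
b = Sxy/Sxx = 190.714286/121.714286 = 1.566901
a = ȳ − b·x̄ = 22.571429 − 1.566901·13.571429 = 1.306338
ŷ(5) = a + b·5 = 1.306338 + 1.566901·5 = 9.140845

9.141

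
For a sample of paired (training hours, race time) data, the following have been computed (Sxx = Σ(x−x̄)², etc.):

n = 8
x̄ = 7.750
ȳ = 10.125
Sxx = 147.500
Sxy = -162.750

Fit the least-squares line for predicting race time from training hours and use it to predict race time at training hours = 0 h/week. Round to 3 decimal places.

18.676

b = Sxy/Sxx = -162.75/147.5 = -1.103390
a = ȳ − b·x̄ = 10.125 − (-1.103390)·7.75 = 18.676271
ŷ(0) = a + b·0 = 18.676271 + (-1.103390)·0 = 18.676271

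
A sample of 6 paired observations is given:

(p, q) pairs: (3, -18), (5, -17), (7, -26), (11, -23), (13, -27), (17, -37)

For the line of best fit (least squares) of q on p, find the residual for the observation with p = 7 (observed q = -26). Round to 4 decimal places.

-4.2249

n = 6, Σx = 56, Σy = -148, Σxy = -1554, Σx² = 662
Sxx = Σx² − (Σx)²/n = 662 − 522.666667 = 139.333333
Sxy = Σxy − (Σx)(Σy)/n = -1554 − (-1381.333333) = -172.666667
b = Sxy/Sxx = -172.666667/139.333333 = -1.239234
a = ȳ − b·x̄ = -24.666667 − (-1.239234)·9.333333 = -13.100478
ŷ(7) = -13.100478 + (-1.239234)·7 = -21.775120
residual = y − ŷ = -26 − (-21.775120) = -4.224880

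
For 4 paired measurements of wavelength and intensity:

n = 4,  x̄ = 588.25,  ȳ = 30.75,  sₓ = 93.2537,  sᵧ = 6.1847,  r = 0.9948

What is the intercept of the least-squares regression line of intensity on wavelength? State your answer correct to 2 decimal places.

-8.06

b = r · sᵧ/sₓ = 0.9948 · 6.1847/93.2537 = 0.065976
a = ȳ − b·x̄ = 30.75 − 0.065976·588.25 = -8.060593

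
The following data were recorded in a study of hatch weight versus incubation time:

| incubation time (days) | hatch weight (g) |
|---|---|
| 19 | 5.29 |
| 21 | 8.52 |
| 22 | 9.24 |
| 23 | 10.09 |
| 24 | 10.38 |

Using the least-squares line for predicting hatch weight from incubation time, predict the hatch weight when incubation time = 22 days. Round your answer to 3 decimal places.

8.909

n = 5, Σx = 109, Σy = 43.52, Σxy = 963.9, Σx² = 2391
Sxx = Σx² − (Σx)²/n = 2391 − 2376.2 = 14.8
Sxy = Σxy − (Σx)(Σy)/n = 963.9 − 948.736 = 15.164
b = Sxy/Sxx = 15.164/14.8 = 1.024595
a = ȳ − b·x̄ = 8.704 − 1.024595·21.8 = -13.632162
ŷ(22) = a + b·22 = -13.632162 + 1.024595·22 = 8.908919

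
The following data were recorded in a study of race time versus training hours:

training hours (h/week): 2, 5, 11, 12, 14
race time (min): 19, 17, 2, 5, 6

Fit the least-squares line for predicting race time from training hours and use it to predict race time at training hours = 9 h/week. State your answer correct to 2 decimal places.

n = 5, Σx = 44, Σy = 49, Σxy = 289, Σx² = 490
Sxx = Σx² − (Σx)²/n = 490 − 387.2 = 102.8
Sxy = Σxy − (Σx)(Σy)/n = 289 − 431.2 = -142.2
b = Sxy/Sxx = -142.2/102.8 = -1.383268
a = ȳ − b·x̄ = 9.8 − (-1.383268)·8.8 = 21.972763
ŷ(9) = a + b·9 = 21.972763 + (-1.383268)·9 = 9.523346

9.52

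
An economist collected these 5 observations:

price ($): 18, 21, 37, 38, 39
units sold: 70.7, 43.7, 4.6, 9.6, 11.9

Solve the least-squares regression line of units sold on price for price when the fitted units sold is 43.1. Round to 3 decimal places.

24.962

n = 5, Σx = 153, Σy = 140.5, Σxy = 3189.4, Σx² = 5099
Sxx = Σx² − (Σx)²/n = 5099 − 4681.8 = 417.2
Sxy = Σxy − (Σx)(Σy)/n = 3189.4 − 4299.3 = -1109.9
b = Sxy/Sxx = -1109.9/417.2 = -2.660355
a = ȳ − b·x̄ = 28.1 − (-2.660355)·30.6 = 109.506855
Set a + b·x = 43.1: x = (43.1 − 109.506855) / (-2.660355) = 24.961654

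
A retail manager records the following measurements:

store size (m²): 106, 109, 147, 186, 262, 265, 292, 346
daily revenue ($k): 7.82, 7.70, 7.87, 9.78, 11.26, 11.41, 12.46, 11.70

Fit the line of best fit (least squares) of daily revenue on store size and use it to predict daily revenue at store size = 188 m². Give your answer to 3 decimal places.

9.456

n = 8, Σx = 1713, Σy = 80, Σxy = 18304.48, Σx² = 423171
Sxx = Σx² − (Σx)²/n = 423171 − 366796.125 = 56374.875
Sxy = Σxy − (Σx)(Σy)/n = 18304.48 − 17130 = 1174.48
b = Sxy/Sxx = 1174.48/56374.875 = 0.020833
a = ȳ − b·x̄ = 10 − 0.020833·214.125 = 5.539049
ŷ(188) = a + b·188 = 5.539049 + 0.020833·188 = 9.455728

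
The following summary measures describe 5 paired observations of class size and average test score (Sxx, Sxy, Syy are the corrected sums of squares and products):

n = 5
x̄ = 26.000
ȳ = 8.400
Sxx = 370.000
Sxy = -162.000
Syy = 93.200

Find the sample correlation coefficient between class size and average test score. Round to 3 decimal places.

-0.872

r = Sxy/√(Sxx·Syy) = -162/√(34484) = -162/185.698681 = -0.872381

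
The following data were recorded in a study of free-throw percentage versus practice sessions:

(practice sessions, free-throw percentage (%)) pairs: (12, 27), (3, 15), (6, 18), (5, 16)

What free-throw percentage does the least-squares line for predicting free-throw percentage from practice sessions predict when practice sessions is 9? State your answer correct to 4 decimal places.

22.5000

n = 4, Σx = 26, Σy = 76, Σxy = 557, Σx² = 214
Sxx = Σx² − (Σx)²/n = 214 − 169 = 45
Sxy = Σxy − (Σx)(Σy)/n = 557 − 494 = 63
b = Sxy/Sxx = 63/45 = 1.4
a = ȳ − b·x̄ = 19 − 1.4·6.5 = 9.9
ŷ(9) = a + b·9 = 9.9 + 1.4·9 = 22.5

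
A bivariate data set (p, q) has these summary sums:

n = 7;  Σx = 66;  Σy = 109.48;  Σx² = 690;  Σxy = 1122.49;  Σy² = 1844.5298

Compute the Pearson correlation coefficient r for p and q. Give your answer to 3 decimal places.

Sxx = Σx² − (Σx)²/n = 690 − 622.285714 = 67.714286
Sxy = Σxy − (Σx)(Σy)/n = 1122.49 − 1032.24 = 90.25
Syy = Σy² − (Σy)²/n = 1844.5298 − 1712.2672 = 132.2626
r = Sxy/√(Sxx·Syy) = 90.25/√(8956.067486) = 90.25/94.636502 = 0.953649

0.954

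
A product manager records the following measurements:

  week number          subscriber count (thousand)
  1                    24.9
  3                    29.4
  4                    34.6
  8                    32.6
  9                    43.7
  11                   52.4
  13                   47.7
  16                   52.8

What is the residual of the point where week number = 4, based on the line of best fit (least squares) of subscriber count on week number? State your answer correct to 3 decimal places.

n = 8, Σx = 65, Σy = 318.1, Σxy = 2946.9, Σx² = 717
Sxx = Σx² − (Σx)²/n = 717 − 528.125 = 188.875
Sxy = Σxy − (Σx)(Σy)/n = 2946.9 − 2584.5625 = 362.3375
b = Sxy/Sxx = 362.3375/188.875 = 1.918398
a = ȳ − b·x̄ = 39.7625 − 1.918398·8.125 = 24.175513
ŷ(4) = 24.175513 + 1.918398·4 = 31.849107
residual = y − ŷ = 34.6 − 31.849107 = 2.750893

2.751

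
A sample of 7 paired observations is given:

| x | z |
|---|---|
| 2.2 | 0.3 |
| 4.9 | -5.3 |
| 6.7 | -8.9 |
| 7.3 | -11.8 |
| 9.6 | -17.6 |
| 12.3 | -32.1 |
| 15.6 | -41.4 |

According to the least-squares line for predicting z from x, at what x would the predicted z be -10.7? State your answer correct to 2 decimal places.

6.54

n = 7, Σx = 58.6, Σy = -116.8, Σxy = -1380.71, Σx² = 613.84
Sxx = Σx² − (Σx)²/n = 613.84 − 490.565714 = 123.274286
Sxy = Σxy − (Σx)(Σy)/n = -1380.71 − (-977.782857) = -402.927143
b = Sxy/Sxx = -402.927143/123.274286 = -3.268542
a = ȳ − b·x̄ = -16.685714 − (-3.268542)·8.371429 = 10.676649
Set a + b·x = -10.7: x = (-10.7 − 10.676649) / (-3.268542) = 6.540118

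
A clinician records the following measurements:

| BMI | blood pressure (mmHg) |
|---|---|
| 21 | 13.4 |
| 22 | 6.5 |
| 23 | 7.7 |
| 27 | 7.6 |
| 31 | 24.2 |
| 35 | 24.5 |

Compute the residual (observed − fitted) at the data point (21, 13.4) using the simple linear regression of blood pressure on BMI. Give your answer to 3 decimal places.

n = 6, Σx = 159, Σy = 83.9, Σxy = 2414.4, Σx² = 4369
Sxx = Σx² − (Σx)²/n = 4369 − 4213.5 = 155.5
Sxy = Σxy − (Σx)(Σy)/n = 2414.4 − 2223.35 = 191.05
b = Sxy/Sxx = 191.05/155.5 = 1.228617
a = ȳ − b·x̄ = 13.983333 − 1.228617·26.5 = -18.575027
ŷ(21) = -18.575027 + 1.228617·21 = 7.225938
residual = y − ŷ = 13.4 − 7.225938 = 6.174062

6.174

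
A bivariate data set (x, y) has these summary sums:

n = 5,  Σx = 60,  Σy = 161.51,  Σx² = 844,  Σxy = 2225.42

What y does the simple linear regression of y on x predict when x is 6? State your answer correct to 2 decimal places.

18.40

Sxx = Σx² − (Σx)²/n = 844 − 720 = 124
Sxy = Σxy − (Σx)(Σy)/n = 2225.42 − 1938.12 = 287.3
b = Sxy/Sxx = 287.3/124 = 2.316935
a = ȳ − b·x̄ = 32.302 − 2.316935·12 = 4.498774
ŷ(6) = a + b·6 = 4.498774 + 2.316935·6 = 18.400387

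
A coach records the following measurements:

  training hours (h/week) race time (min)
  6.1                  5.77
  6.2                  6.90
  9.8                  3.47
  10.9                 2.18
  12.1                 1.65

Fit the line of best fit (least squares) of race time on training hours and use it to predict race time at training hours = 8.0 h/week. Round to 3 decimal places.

n = 5, Σx = 45.1, Σy = 19.97, Σxy = 155.71, Σx² = 436.91
Sxx = Σx² − (Σx)²/n = 436.91 − 406.802 = 30.108
Sxy = Σxy − (Σx)(Σy)/n = 155.71 − 180.1294 = -24.4194
b = Sxy/Sxx = -24.4194/30.108 = -0.811060
a = ȳ − b·x̄ = 3.994 − (-0.811060)·9.02 = 11.309763
ŷ(8.0) = a + b·8.0 = 11.309763 + (-0.811060)·8 = 4.821281

4.821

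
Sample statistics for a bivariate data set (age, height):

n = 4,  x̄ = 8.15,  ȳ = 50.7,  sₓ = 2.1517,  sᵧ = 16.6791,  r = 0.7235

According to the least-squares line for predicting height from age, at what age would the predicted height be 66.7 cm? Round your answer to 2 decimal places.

11.00

b = r · sᵧ/sₓ = 0.7235 · 16.6791/2.1517 = 5.608277
a = ȳ − b·x̄ = 50.7 − 5.608277·8.15 = 4.992545
Set a + b·x = 66.7: x = (66.7 − 4.992545) / 5.608277 = 11.002926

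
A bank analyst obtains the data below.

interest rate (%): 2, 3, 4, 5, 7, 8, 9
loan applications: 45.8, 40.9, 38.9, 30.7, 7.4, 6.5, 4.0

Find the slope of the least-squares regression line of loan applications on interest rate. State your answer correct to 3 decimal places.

n = 7, Σx = 38, Σy = 174.2, Σxy = 663.2, Σx² = 248
Sxx = Σx² − (Σx)²/n = 248 − 206.285714 = 41.714286
Sxy = Σxy − (Σx)(Σy)/n = 663.2 − 945.657143 = -282.457143
b = Sxy/Sxx = -282.457143/41.714286 = -6.771233

-6.771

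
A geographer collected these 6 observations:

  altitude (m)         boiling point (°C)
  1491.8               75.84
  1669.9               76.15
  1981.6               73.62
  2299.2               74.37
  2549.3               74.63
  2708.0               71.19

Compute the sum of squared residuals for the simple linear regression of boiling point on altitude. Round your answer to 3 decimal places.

n = 6, Σx = 12699.8, Σy = 445.8, Σxy = 940214.672, Σx² = 28059286.94, Σy² = 33138.9824
Sxx = Σx² − (Σx)²/n = 28059286.94 − 26880820.006667 = 1178466.933333
Sxy = Σxy − (Σx)(Σy)/n = 940214.672 − 943595.14 = -3380.468
Syy = Σy² − (Σy)²/n = 33138.9824 − 33122.94 = 16.0424
b = Sxy/Sxx = -3380.468/1178466.933333 = -0.002869
SSE = Syy − b·Sxy = 16.0424 − (-0.002869)·(-3380.468) = 6.345425

6.345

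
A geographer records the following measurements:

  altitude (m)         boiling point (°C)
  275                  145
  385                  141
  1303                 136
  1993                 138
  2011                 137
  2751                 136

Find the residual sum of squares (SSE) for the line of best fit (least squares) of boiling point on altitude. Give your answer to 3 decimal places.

20.547

n = 6, Σx = 8718, Σy = 833, Σxy = 1196045, Σx² = 17505830, Σy² = 115711
Sxx = Σx² − (Σx)²/n = 17505830 − 12667254 = 4838576
Sxy = Σxy − (Σx)(Σy)/n = 1196045 − 1210349 = -14304
Syy = Σy² − (Σy)²/n = 115711 − 115648.166667 = 62.833333
b = Sxy/Sxx = -14304/4838576 = -0.002956
SSE = Syy − b·Sxy = 62.833333 − (-0.002956)·(-14304) = 20.547252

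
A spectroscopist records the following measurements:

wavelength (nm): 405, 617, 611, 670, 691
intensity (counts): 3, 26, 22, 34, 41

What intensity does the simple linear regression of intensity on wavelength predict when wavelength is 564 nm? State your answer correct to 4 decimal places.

n = 5, Σx = 2994, Σy = 126, Σxy = 81810, Σx² = 1844416
Sxx = Σx² − (Σx)²/n = 1844416 − 1792807.2 = 51608.8
Sxy = Σxy − (Σx)(Σy)/n = 81810 − 75448.8 = 6361.2
b = Sxy/Sxx = 6361.2/51608.8 = 0.123258
a = ȳ − b·x̄ = 25.2 − 0.123258·598.8 = -48.606920
ŷ(564) = a + b·564 = -48.606920 + 0.123258·564 = 20.910620

20.9106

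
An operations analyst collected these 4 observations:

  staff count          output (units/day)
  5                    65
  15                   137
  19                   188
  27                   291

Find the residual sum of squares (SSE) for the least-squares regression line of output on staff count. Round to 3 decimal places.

713.187

n = 4, Σx = 66, Σy = 681, Σxy = 13809, Σx² = 1340, Σy² = 143019
Sxx = Σx² − (Σx)²/n = 1340 − 1089 = 251
Sxy = Σxy − (Σx)(Σy)/n = 13809 − 11236.5 = 2572.5
Syy = Σy² − (Σy)²/n = 143019 − 115940.25 = 27078.75
b = Sxy/Sxx = 2572.5/251 = 10.249004
SSE = Syy − b·Sxy = 27078.75 − 10.249004·2572.5 = 713.187251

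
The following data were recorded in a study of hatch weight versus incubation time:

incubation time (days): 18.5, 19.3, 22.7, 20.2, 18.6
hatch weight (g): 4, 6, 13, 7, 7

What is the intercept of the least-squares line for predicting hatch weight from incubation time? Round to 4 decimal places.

-28.6849

n = 5, Σx = 99.3, Σy = 37, Σxy = 756.5, Σx² = 1984.03
Sxx = Σx² − (Σx)²/n = 1984.03 − 1972.098 = 11.932
Sxy = Σxy − (Σx)(Σy)/n = 756.5 − 734.82 = 21.68
b = Sxy/Sxx = 21.68/11.932 = 1.816963
a = ȳ − b·x̄ = 7.4 − 1.816963·19.86 = -28.684881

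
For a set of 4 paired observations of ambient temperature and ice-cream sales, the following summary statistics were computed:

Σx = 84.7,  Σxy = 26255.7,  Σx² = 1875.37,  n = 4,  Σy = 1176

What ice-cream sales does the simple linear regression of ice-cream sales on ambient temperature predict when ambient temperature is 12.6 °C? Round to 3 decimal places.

Sxx = Σx² − (Σx)²/n = 1875.37 − 1793.5225 = 81.8475
Sxy = Σxy − (Σx)(Σy)/n = 26255.7 − 24901.8 = 1353.9
b = Sxy/Sxx = 1353.9/81.8475 = 16.541739
a = ȳ − b·x̄ = 294 − 16.541739·21.175 = -56.271328
ŷ(12.6) = a + b·12.6 = -56.271328 + 16.541739·12.6 = 152.154586

152.155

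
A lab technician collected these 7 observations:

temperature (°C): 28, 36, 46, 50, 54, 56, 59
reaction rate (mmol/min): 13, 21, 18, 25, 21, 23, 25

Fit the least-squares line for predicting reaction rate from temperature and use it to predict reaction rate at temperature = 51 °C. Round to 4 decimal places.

n = 7, Σx = 329, Σy = 146, Σxy = 7095, Σx² = 16229
Sxx = Σx² − (Σx)²/n = 16229 − 15463 = 766
Sxy = Σxy − (Σx)(Σy)/n = 7095 − 6862 = 233
b = Sxy/Sxx = 233/766 = 0.304178
a = ȳ − b·x̄ = 20.857143 − 0.304178·47 = 6.560798
ŷ(51) = a + b·51 = 6.560798 + 0.304178·51 = 22.073853

22.0739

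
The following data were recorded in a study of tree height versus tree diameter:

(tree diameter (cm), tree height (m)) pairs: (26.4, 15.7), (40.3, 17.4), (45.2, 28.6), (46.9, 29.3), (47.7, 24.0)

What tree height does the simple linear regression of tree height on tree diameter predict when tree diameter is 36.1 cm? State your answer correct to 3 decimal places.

n = 5, Σx = 206.5, Σy = 115, Σxy = 4927.39, Σx² = 8838.99
Sxx = Σx² − (Σx)²/n = 8838.99 − 8528.45 = 310.54
Sxy = Σxy − (Σx)(Σy)/n = 4927.39 − 4749.5 = 177.89
b = Sxy/Sxx = 177.89/310.54 = 0.572841
a = ȳ − b·x̄ = 23 − 0.572841·41.3 = -0.658327
ŷ(36.1) = a + b·36.1 = -0.658327 + 0.572841·36.1 = 20.021228

20.021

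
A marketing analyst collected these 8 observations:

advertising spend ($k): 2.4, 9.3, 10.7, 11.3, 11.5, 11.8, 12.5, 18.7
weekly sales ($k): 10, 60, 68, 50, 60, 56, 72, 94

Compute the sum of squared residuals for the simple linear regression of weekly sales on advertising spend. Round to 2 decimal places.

439.25

n = 8, Σx = 88.2, Σy = 470, Σxy = 5883.2, Σx² = 1111.86, Σy² = 31580
Sxx = Σx² − (Σx)²/n = 1111.86 − 972.405 = 139.455
Sxy = Σxy − (Σx)(Σy)/n = 5883.2 − 5181.75 = 701.45
Syy = Σy² − (Σy)²/n = 31580 − 27612.5 = 3967.5
b = Sxy/Sxx = 701.45/139.455 = 5.029938
SSE = Syy − b·Sxy = 3967.5 − 5.029938·701.45 = 439.250009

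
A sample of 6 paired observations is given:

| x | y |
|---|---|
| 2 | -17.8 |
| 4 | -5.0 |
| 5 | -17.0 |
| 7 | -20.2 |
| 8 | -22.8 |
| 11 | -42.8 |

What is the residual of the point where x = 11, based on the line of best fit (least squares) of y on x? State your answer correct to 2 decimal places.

n = 6, Σx = 37, Σy = -125.6, Σxy = -935.2, Σx² = 279
Sxx = Σx² − (Σx)²/n = 279 − 228.166667 = 50.833333
Sxy = Σxy − (Σx)(Σy)/n = -935.2 − (-774.533333) = -160.666667
b = Sxy/Sxx = -160.666667/50.833333 = -3.160656
a = ȳ − b·x̄ = -20.933333 − (-3.160656)·6.166667 = -1.442623
ŷ(11) = -1.442623 + (-3.160656)·11 = -36.209836
residual = y − ŷ = -42.8 − (-36.209836) = -6.590164

-6.59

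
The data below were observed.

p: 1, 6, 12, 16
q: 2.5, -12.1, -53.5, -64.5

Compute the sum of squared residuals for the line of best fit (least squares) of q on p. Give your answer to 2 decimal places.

92.24

n = 4, Σx = 35, Σy = -127.6, Σxy = -1744.1, Σx² = 437, Σy² = 7175.16
Sxx = Σx² − (Σx)²/n = 437 − 306.25 = 130.75
Sxy = Σxy − (Σx)(Σy)/n = -1744.1 − (-1116.5) = -627.6
Syy = Σy² − (Σy)²/n = 7175.16 − 4070.44 = 3104.72
b = Sxy/Sxx = -627.6/130.75 = -4.8
SSE = Syy − b·Sxy = 3104.72 − (-4.8)·(-627.6) = 92.24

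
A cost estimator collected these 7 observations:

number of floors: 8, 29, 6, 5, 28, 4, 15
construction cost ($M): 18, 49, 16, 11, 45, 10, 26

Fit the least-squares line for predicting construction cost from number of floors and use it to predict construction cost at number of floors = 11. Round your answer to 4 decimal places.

n = 7, Σx = 95, Σy = 175, Σxy = 3406, Σx² = 1991
Sxx = Σx² − (Σx)²/n = 1991 − 1289.285714 = 701.714286
Sxy = Σxy − (Σx)(Σy)/n = 3406 − 2375 = 1031
b = Sxy/Sxx = 1031/701.714286 = 1.469259
a = ȳ − b·x̄ = 25 − 1.469259·13.571429 = 5.060057
ŷ(11) = a + b·11 = 5.060057 + 1.469259·11 = 21.221906

21.2219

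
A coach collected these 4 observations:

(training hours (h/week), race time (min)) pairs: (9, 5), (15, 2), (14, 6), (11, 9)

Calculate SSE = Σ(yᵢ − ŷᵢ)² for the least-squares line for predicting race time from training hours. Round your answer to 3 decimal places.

19.187

n = 4, Σx = 49, Σy = 22, Σxy = 258, Σx² = 623, Σy² = 146
Sxx = Σx² − (Σx)²/n = 623 − 600.25 = 22.75
Sxy = Σxy − (Σx)(Σy)/n = 258 − 269.5 = -11.5
Syy = Σy² − (Σy)²/n = 146 − 121 = 25
b = Sxy/Sxx = -11.5/22.75 = -0.505495
SSE = Syy − b·Sxy = 25 − (-0.505495)·(-11.5) = 19.186813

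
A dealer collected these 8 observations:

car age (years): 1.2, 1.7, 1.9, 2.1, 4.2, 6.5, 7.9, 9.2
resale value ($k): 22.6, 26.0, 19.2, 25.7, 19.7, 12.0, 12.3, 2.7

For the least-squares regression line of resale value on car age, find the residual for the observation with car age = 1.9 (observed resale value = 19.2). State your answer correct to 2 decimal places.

n = 8, Σx = 34.7, Σy = 140.2, Σxy = 444.52, Σx² = 219.29
Sxx = Σx² − (Σx)²/n = 219.29 − 150.51125 = 68.77875
Sxy = Σxy − (Σx)(Σy)/n = 444.52 − 608.1175 = -163.5975
b = Sxy/Sxx = -163.5975/68.77875 = -2.378605
a = ȳ − b·x̄ = 17.525 − (-2.378605)·4.3375 = 27.842201
ŷ(1.9) = 27.842201 + (-2.378605)·1.9 = 23.322850
residual = y − ŷ = 19.2 − 23.322850 = -4.122850

-4.12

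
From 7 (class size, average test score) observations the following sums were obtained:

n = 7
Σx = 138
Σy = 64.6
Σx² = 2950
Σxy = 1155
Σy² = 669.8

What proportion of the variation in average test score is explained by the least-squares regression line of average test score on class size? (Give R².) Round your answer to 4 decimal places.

Sxx = Σx² − (Σx)²/n = 2950 − 2720.571429 = 229.428571
Sxy = Σxy − (Σx)(Σy)/n = 1155 − 1273.542857 = -118.542857
Syy = Σy² − (Σy)²/n = 669.8 − 596.165714 = 73.634286
R² = Sxy²/(Sxx·Syy) = (-118.542857)²/(229.428571·73.634286) = 0.831808

0.8318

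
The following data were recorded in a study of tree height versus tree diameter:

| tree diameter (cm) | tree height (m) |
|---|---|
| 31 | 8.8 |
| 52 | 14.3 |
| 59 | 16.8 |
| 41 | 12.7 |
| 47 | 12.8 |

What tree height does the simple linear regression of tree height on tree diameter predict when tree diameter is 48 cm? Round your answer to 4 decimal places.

n = 5, Σx = 230, Σy = 65.4, Σxy = 3129.9, Σx² = 11036
Sxx = Σx² − (Σx)²/n = 11036 − 10580 = 456
Sxy = Σxy − (Σx)(Σy)/n = 3129.9 − 3008.4 = 121.5
b = Sxy/Sxx = 121.5/456 = 0.266447
a = ȳ − b·x̄ = 13.08 − 0.266447·46 = 0.823421
ŷ(48) = a + b·48 = 0.823421 + 0.266447·48 = 13.612895

13.6129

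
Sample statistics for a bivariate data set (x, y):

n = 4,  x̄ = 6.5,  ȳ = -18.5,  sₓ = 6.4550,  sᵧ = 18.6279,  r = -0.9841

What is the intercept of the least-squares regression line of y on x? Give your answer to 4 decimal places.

-0.0405

b = r · sᵧ/sₓ = -0.9841 · 18.6279/6.455 = -2.839925
a = ȳ − b·x̄ = -18.5 − (-2.839925)·6.5 = -0.040487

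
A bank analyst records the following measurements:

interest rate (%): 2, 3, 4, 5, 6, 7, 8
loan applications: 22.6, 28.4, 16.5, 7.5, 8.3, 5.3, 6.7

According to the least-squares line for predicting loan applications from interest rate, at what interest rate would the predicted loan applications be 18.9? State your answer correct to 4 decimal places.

3.5504

n = 7, Σx = 35, Σy = 95.3, Σxy = 374.4, Σx² = 203
Sxx = Σx² − (Σx)²/n = 203 − 175 = 28
Sxy = Σxy − (Σx)(Σy)/n = 374.4 − 476.5 = -102.1
b = Sxy/Sxx = -102.1/28 = -3.646429
a = ȳ − b·x̄ = 13.614286 − (-3.646429)·5 = 31.846429
Set a + b·x = 18.9: x = (18.9 − 31.846429) / (-3.646429) = 3.550441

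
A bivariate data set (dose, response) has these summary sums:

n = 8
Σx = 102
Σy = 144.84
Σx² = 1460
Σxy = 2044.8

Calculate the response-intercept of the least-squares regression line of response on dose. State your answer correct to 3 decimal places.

2.270

Sxx = Σx² − (Σx)²/n = 1460 − 1300.5 = 159.5
Sxy = Σxy − (Σx)(Σy)/n = 2044.8 − 1846.71 = 198.09
b = Sxy/Sxx = 198.09/159.5 = 1.241944
a = ȳ − b·x̄ = 18.105 − 1.241944·12.75 = 2.270219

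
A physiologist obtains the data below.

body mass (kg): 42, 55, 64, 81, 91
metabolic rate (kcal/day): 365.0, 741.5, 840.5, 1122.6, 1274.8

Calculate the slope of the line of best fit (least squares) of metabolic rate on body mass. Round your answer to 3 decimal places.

17.754

n = 5, Σx = 333, Σy = 4344.4, Σxy = 316841.9, Σx² = 23727
Sxx = Σx² − (Σx)²/n = 23727 − 22177.8 = 1549.2
Sxy = Σxy − (Σx)(Σy)/n = 316841.9 − 289337.04 = 27504.86
b = Sxy/Sxx = 27504.86/1549.2 = 17.754234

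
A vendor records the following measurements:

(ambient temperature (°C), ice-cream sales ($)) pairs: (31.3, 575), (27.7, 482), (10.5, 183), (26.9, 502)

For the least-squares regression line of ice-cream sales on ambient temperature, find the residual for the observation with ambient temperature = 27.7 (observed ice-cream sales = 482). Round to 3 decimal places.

n = 4, Σx = 96.4, Σy = 1742, Σxy = 46774.2, Σx² = 2580.84
Sxx = Σx² − (Σx)²/n = 2580.84 − 2323.24 = 257.6
Sxy = Σxy − (Σx)(Σy)/n = 46774.2 − 41982.2 = 4792
b = Sxy/Sxx = 4792/257.6 = 18.602484
a = ȳ − b·x̄ = 435.5 − 18.602484·24.1 = -12.819876
ŷ(27.7) = -12.819876 + 18.602484·27.7 = 502.468944
residual = y − ŷ = 482 − 502.468944 = -20.468944

-20.469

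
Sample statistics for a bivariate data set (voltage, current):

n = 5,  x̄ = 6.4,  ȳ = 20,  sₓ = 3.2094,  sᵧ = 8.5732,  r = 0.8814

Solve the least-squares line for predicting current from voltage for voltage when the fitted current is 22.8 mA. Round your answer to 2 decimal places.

7.59

b = r · sᵧ/sₓ = 0.8814 · 8.5732/3.2094 = 2.354465
a = ȳ − b·x̄ = 20 − 2.354465·6.4 = 4.931427
Set a + b·x = 22.8: x = (22.8 − 4.931427) / 2.354465 = 7.589230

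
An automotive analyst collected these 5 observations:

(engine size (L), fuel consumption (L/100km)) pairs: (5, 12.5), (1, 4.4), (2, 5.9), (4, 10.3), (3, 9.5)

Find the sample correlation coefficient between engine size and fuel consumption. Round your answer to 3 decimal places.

0.984

n = 5, Σx = 15, Σy = 42.6, Σxy = 148.4, Σx² = 55, Σy² = 406.76
Sxx = Σx² − (Σx)²/n = 55 − 45 = 10
Sxy = Σxy − (Σx)(Σy)/n = 148.4 − 127.8 = 20.6
Syy = Σy² − (Σy)²/n = 406.76 − 362.952 = 43.808
r = Sxy/√(Sxx·Syy) = 20.6/√(438.08) = 20.6/20.930361 = 0.984216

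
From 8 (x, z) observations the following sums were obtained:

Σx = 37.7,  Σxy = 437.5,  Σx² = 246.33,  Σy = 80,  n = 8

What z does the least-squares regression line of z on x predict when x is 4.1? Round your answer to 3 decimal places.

9.460

Sxx = Σx² − (Σx)²/n = 246.33 − 177.66125 = 68.66875
Sxy = Σxy − (Σx)(Σy)/n = 437.5 − 377 = 60.5
b = Sxy/Sxx = 60.5/68.66875 = 0.881041
a = ȳ − b·x̄ = 10 − 0.881041·4.7125 = 5.848093
ŷ(4.1) = a + b·4.1 = 5.848093 + 0.881041·4.1 = 9.460362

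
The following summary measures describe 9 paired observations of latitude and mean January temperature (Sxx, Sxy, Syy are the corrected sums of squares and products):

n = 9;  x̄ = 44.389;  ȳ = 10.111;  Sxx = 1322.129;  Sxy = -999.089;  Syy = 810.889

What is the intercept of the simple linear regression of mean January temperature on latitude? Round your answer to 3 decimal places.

b = Sxy/Sxx = -999.089/1322.129 = -0.755667
a = ȳ − b·x̄ = 10.111 − (-0.755667)·44.389 = 43.654294

43.654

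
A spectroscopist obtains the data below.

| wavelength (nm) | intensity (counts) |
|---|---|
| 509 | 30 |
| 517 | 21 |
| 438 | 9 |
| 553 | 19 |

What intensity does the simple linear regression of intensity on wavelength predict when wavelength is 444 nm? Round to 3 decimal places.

13.333

n = 4, Σx = 2017, Σy = 79, Σxy = 40576, Σx² = 1024023
Sxx = Σx² − (Σx)²/n = 1024023 − 1017072.25 = 6950.75
Sxy = Σxy − (Σx)(Σy)/n = 40576 − 39835.75 = 740.25
b = Sxy/Sxx = 740.25/6950.75 = 0.106499
a = ȳ − b·x̄ = 19.75 − 0.106499·504.25 = -33.952271
ŷ(444) = a + b·444 = -33.952271 + 0.106499·444 = 13.333417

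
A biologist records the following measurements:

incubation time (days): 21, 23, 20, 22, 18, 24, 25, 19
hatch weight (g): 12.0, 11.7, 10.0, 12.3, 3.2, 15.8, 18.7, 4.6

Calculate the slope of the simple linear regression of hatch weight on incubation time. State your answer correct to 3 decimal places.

2.023

n = 8, Σx = 172, Σy = 88.3, Σxy = 1983.4, Σx² = 3740
Sxx = Σx² − (Σx)²/n = 3740 − 3698 = 42
Sxy = Σxy − (Σx)(Σy)/n = 1983.4 − 1898.45 = 84.95
b = Sxy/Sxx = 84.95/42 = 2.022619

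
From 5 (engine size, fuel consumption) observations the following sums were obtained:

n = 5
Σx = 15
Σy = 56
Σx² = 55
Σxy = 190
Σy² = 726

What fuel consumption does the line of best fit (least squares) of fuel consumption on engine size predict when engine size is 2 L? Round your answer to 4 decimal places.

Sxx = Σx² − (Σx)²/n = 55 − 45 = 10
Sxy = Σxy − (Σx)(Σy)/n = 190 − 168 = 22
b = Sxy/Sxx = 22/10 = 2.2
a = ȳ − b·x̄ = 11.2 − 2.2·3 = 4.6
ŷ(2) = a + b·2 = 4.6 + 2.2·2 = 9

9.0000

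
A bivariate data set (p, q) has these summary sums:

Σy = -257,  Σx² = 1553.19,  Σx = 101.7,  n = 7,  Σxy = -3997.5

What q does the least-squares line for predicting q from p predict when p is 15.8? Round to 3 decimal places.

-41.146

Sxx = Σx² − (Σx)²/n = 1553.19 − 1477.555714 = 75.634286
Sxy = Σxy − (Σx)(Σy)/n = -3997.5 − (-3733.842857) = -263.657143
b = Sxy/Sxx = -263.657143/75.634286 = -3.485947
a = ȳ − b·x̄ = -36.714286 − (-3.485947)·14.528571 = 13.931550
ŷ(15.8) = a + b·15.8 = 13.931550 + (-3.485947)·15.8 = -41.146419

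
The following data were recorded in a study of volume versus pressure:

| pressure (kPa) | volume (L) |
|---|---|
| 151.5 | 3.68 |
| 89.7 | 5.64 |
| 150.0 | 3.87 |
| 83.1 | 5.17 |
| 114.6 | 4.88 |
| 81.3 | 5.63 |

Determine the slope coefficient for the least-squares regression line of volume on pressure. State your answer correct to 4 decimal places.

-0.0254

n = 6, Σx = 670.2, Σy = 28.87, Σxy = 3090.522, Σx² = 80146.8
Sxx = Σx² − (Σx)²/n = 80146.8 − 74861.34 = 5285.46
Sxy = Σxy − (Σx)(Σy)/n = 3090.522 − 3224.779 = -134.257
b = Sxy/Sxx = -134.257/5285.46 = -0.025401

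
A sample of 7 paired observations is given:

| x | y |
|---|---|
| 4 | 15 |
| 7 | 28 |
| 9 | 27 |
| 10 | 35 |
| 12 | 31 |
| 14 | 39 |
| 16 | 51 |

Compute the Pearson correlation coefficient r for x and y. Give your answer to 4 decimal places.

n = 7, Σx = 72, Σy = 226, Σxy = 2583, Σx² = 842, Σy² = 8046
Sxx = Σx² − (Σx)²/n = 842 − 740.571429 = 101.428571
Sxy = Σxy − (Σx)(Σy)/n = 2583 − 2324.571429 = 258.428571
Syy = Σy² − (Σy)²/n = 8046 − 7296.571429 = 749.428571
r = Sxy/√(Sxx·Syy) = 258.428571/√(76013.469388) = 258.428571/275.705403 = 0.937336

0.9373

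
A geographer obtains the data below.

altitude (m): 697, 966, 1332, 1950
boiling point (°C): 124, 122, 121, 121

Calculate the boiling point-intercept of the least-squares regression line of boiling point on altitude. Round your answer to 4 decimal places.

124.6450

n = 4, Σx = 4945, Σy = 488, Σxy = 601402, Σx² = 6995689
Sxx = Σx² − (Σx)²/n = 6995689 − 6113256.25 = 882432.75
Sxy = Σxy − (Σx)(Σy)/n = 601402 − 603290 = -1888
b = Sxy/Sxx = -1888/882432.75 = -0.002140
a = ȳ − b·x̄ = 122 − (-0.002140)·1236.25 = 124.645006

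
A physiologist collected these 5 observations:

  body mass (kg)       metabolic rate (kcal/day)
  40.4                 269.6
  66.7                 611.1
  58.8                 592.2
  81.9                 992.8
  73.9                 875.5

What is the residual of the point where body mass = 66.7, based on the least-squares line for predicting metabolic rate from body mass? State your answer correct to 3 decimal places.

-98.091

n = 5, Σx = 321.7, Σy = 3341.2, Σxy = 232483.34, Σx² = 21707.31
Sxx = Σx² − (Σx)²/n = 21707.31 − 20698.178 = 1009.132
Sxy = Σxy − (Σx)(Σy)/n = 232483.34 − 214972.808 = 17510.532
b = Sxy/Sxx = 17510.532/1009.132 = 17.352073
a = ȳ − b·x̄ = 668.24 − 17.352073·64.34 = -448.192368
ŷ(66.7) = -448.192368 + 17.352073·66.7 = 709.190892
residual = y − ŷ = 611.1 − 709.190892 = -98.090892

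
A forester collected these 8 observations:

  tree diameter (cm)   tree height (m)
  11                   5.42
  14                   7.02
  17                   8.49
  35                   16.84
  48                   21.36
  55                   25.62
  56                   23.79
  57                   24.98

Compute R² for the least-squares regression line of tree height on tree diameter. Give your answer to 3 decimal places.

0.993

n = 8, Σx = 293, Σy = 133.52, Σxy = 6082.11, Σx² = 13545, Σy² = 2736.921
Sxx = Σx² − (Σx)²/n = 13545 − 10731.125 = 2813.875
Sxy = Σxy − (Σx)(Σy)/n = 6082.11 − 4890.17 = 1191.94
Syy = Σy² − (Σy)²/n = 2736.921 − 2228.4488 = 508.4722
R² = Sxy²/(Sxx·Syy) = (1191.94)²/(2813.875·508.4722) = 0.992971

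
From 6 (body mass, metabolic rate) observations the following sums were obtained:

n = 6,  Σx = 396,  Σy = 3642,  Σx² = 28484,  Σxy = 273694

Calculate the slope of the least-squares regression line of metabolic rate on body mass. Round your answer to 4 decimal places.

Sxx = Σx² − (Σx)²/n = 28484 − 26136 = 2348
Sxy = Σxy − (Σx)(Σy)/n = 273694 − 240372 = 33322
b = Sxy/Sxx = 33322/2348 = 14.191652

14.1917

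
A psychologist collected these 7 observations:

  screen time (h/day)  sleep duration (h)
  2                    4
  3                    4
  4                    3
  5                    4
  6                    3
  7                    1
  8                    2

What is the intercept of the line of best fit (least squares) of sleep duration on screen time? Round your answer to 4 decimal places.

n = 7, Σx = 35, Σy = 21, Σxy = 93, Σx² = 203
Sxx = Σx² − (Σx)²/n = 203 − 175 = 28
Sxy = Σxy − (Σx)(Σy)/n = 93 − 105 = -12
b = Sxy/Sxx = -12/28 = -0.428571
a = ȳ − b·x̄ = 3 − (-0.428571)·5 = 5.142857

5.1429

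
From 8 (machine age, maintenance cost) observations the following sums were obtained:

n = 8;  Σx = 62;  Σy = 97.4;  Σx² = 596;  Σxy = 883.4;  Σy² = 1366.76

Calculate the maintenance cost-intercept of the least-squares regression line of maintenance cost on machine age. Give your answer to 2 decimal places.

3.55

Sxx = Σx² − (Σx)²/n = 596 − 480.5 = 115.5
Sxy = Σxy − (Σx)(Σy)/n = 883.4 − 754.85 = 128.55
b = Sxy/Sxx = 128.55/115.5 = 1.112987
a = ȳ − b·x̄ = 12.175 − 1.112987·7.75 = 3.549351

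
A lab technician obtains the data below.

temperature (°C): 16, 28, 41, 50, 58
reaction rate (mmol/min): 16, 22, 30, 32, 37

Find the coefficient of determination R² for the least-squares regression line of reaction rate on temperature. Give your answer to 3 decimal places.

0.989

n = 5, Σx = 193, Σy = 137, Σxy = 5848, Σx² = 8585, Σy² = 4033
Sxx = Σx² − (Σx)²/n = 8585 − 7449.8 = 1135.2
Sxy = Σxy − (Σx)(Σy)/n = 5848 − 5288.2 = 559.8
Syy = Σy² − (Σy)²/n = 4033 − 3753.8 = 279.2
R² = Sxy²/(Sxx·Syy) = (559.8)²/(1135.2·279.2) = 0.988731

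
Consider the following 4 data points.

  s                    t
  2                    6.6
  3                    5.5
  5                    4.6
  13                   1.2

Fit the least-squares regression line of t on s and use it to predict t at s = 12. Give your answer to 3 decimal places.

1.580

n = 4, Σx = 23, Σy = 17.9, Σxy = 68.3, Σx² = 207
Sxx = Σx² − (Σx)²/n = 207 − 132.25 = 74.75
Sxy = Σxy − (Σx)(Σy)/n = 68.3 − 102.925 = -34.625
b = Sxy/Sxx = -34.625/74.75 = -0.463211
a = ȳ − b·x̄ = 4.475 − (-0.463211)·5.75 = 7.138462
ŷ(12) = a + b·12 = 7.138462 + (-0.463211)·12 = 1.579933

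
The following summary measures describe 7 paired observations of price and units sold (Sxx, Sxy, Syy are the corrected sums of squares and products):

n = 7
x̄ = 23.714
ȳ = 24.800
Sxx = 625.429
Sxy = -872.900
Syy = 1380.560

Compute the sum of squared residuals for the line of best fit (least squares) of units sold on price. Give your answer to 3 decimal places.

162.269

b = Sxy/Sxx = -872.9/625.429 = -1.395682
SSE = Syy − b·Sxy = 1380.56 − (-1.395682)·(-872.9) = 162.269179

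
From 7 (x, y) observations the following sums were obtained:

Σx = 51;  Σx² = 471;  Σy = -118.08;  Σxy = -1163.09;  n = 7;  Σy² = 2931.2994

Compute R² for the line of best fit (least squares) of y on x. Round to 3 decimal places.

Sxx = Σx² − (Σx)²/n = 471 − 371.571429 = 99.428571
Sxy = Σxy − (Σx)(Σy)/n = -1163.09 − (-860.297143) = -302.792857
Syy = Σy² − (Σy)²/n = 2931.2994 − 1991.840914 = 939.458486
R² = Sxy²/(Sxx·Syy) = (-302.792857)²/(99.428571·939.458486) = 0.981527

0.982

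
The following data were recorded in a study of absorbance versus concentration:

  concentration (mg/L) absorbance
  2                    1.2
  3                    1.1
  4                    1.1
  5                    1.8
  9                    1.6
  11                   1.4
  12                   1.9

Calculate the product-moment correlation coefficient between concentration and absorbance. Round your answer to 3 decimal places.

n = 7, Σx = 46, Σy = 10.1, Σxy = 71.7, Σx² = 400, Σy² = 15.23
Sxx = Σx² − (Σx)²/n = 400 − 302.285714 = 97.714286
Sxy = Σxy − (Σx)(Σy)/n = 71.7 − 66.371429 = 5.328571
Syy = Σy² − (Σy)²/n = 15.23 − 14.572857 = 0.657143
r = Sxy/√(Sxx·Syy) = 5.328571/√(64.212245) = 5.328571/8.013254 = 0.664970

0.665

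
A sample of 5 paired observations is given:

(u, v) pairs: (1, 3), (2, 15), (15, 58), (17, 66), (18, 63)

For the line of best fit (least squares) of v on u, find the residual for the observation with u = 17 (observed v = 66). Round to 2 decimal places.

n = 5, Σx = 53, Σy = 205, Σxy = 3159, Σx² = 843
Sxx = Σx² − (Σx)²/n = 843 − 561.8 = 281.2
Sxy = Σxy − (Σx)(Σy)/n = 3159 − 2173 = 986
b = Sxy/Sxx = 986/281.2 = 3.506401
a = ȳ − b·x̄ = 41 − 3.506401·10.6 = 3.832148
ŷ(17) = 3.832148 + 3.506401·17 = 63.440967
residual = y − ŷ = 66 − 63.440967 = 2.559033

2.56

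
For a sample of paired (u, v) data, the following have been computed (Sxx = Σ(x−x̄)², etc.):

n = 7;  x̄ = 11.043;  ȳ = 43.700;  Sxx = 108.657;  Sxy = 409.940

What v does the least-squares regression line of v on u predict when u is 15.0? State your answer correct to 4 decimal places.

b = Sxy/Sxx = 409.94/108.657 = 3.772790
a = ȳ − b·x̄ = 43.7 − 3.772790·11.043 = 2.037084
ŷ(15.0) = a + b·15.0 = 2.037084 + 3.772790·15 = 58.628928

58.6289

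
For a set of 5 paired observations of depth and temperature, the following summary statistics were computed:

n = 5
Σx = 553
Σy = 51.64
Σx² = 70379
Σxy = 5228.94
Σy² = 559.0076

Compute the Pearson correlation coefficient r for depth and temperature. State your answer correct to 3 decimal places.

Sxx = Σx² − (Σx)²/n = 70379 − 61161.8 = 9217.2
Sxy = Σxy − (Σx)(Σy)/n = 5228.94 − 5711.384 = -482.444
Syy = Σy² − (Σy)²/n = 559.0076 − 533.33792 = 25.66968
r = Sxy/√(Sxx·Syy) = -482.444/√(236602.574496) = -482.444/486.418107 = -0.991830

-0.992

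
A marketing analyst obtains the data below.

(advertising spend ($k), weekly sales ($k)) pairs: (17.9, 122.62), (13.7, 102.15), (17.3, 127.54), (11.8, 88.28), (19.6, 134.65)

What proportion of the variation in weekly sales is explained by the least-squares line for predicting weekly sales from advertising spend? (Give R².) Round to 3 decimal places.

0.971

n = 5, Σx = 80.3, Σy = 575.24, Σxy = 9481.639, Σx² = 1330.79, Σy² = 67660.7194
Sxx = Σx² − (Σx)²/n = 1330.79 − 1289.618 = 41.172
Sxy = Σxy − (Σx)(Σy)/n = 9481.639 − 9238.3544 = 243.2846
Syy = Σy² − (Σy)²/n = 67660.7194 − 66180.21152 = 1480.50788
R² = Sxy²/(Sxx·Syy) = (243.2846)²/(41.172·1480.50788) = 0.970994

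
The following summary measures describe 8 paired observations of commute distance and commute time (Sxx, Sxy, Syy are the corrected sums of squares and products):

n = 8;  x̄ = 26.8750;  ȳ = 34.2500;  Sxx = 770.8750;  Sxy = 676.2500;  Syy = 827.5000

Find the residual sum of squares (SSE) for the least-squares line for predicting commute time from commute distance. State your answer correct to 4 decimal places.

b = Sxy/Sxx = 676.25/770.875 = 0.877250
SSE = Syy − b·Sxy = 827.5 − 0.877250·676.25 = 234.259770

234.2598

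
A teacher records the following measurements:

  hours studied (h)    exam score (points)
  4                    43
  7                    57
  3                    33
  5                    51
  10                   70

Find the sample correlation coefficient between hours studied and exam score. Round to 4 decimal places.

0.9764

n = 5, Σx = 29, Σy = 254, Σxy = 1625, Σx² = 199, Σy² = 13688
Sxx = Σx² − (Σx)²/n = 199 − 168.2 = 30.8
Sxy = Σxy − (Σx)(Σy)/n = 1625 − 1473.2 = 151.8
Syy = Σy² − (Σy)²/n = 13688 − 12903.2 = 784.8
r = Sxy/√(Sxx·Syy) = 151.8/√(24171.84) = 151.8/155.472956 = 0.976376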